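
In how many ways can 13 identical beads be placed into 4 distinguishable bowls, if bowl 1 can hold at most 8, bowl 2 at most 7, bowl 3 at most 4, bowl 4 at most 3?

125

Ignoring the caps, the number of non-negative solutions to x_1+…+x_4 = 13 is C(16,3) = 560.
Subtract solutions that violate a single cap (substitute x_i' = x_i − (cap_i+1)): x_1 ≥ 9 gives C(7,3) = 35; x_2 ≥ 8 gives C(8,3) = 56; x_3 ≥ 5 gives C(11,3) = 165; x_4 ≥ 4 gives C(12,3) = 220. Together 476.
Add back pairs where two caps are both exceeded: 0 + 0 + 1 + 1 + 4 + 35 = 41.
By inclusion–exclusion the count is 560 − 476 + 41 = 125.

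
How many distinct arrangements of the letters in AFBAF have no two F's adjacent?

Total arrangements of AFBAF: 5!/(2!·2!) = 30.
Arrangements with the F's together: treat FF as one letter, giving (4)!/(2!) = 12.
Subtracting, 30 − 12 = 18 arrangements keep the F's apart.

18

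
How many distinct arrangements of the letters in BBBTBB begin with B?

With the first slot taken by B, it remains to arrange the other 5 letters (BBTBB).
Those 5 letters have B appearing 4 times, giving (5)!/(4!) = 5.

5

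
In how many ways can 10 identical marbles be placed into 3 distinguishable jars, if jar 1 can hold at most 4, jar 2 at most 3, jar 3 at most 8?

Without the upper bounds there are C(12,2) = 66 ways to split 10 among 3 jars.
Subtract solutions that violate a single cap (substitute x_i' = x_i − (cap_i+1)): x_1 ≥ 5 gives C(7,2) = 21; x_2 ≥ 4 gives C(8,2) = 28; x_3 ≥ 9 gives C(3,2) = 3. Together 52.
Add back pairs where two caps are both exceeded: 3 + 0 + 0 = 3.
By inclusion–exclusion the count is 66 − 52 + 3 = 17.

17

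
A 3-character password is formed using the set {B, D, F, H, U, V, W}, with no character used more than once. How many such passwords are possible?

This is a permutation of 3 out of 7: P(7,3) = 7!/4!.
That product is 7 × 6 × 5 = 210.

210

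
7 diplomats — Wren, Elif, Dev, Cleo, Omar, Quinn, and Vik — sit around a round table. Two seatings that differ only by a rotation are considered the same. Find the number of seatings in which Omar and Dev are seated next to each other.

Glue Omar and Dev into a block (2 internal orders). Seating 6 units around a circle gives (5)! arrangements.
So 2 × (5)! = 2 × 120 = 240.

240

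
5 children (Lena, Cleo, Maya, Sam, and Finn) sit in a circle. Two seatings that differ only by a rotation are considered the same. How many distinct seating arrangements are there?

Seat Lena anywhere (absorbing the rotational symmetry), then permute the other 4: (4)! = 24.

24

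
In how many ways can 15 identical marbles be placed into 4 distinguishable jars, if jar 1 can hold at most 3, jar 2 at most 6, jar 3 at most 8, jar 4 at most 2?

30

By stars and bars, unrestricted non-negative solutions to x_1+…+x_4 = 15 number C(15+3,3) = 816.
Subtract solutions that violate a single cap (substitute x_i' = x_i − (cap_i+1)): x_1 ≥ 4 gives C(14,3) = 364; x_2 ≥ 7 gives C(11,3) = 165; x_3 ≥ 9 gives C(9,3) = 84; x_4 ≥ 3 gives C(15,3) = 455. Together 1068.
Add back pairs where two caps are both exceeded: 35 + 10 + 165 + 0 + 56 + 20 = 286.
Subtract triples: 0 + 4 + 0 + 0 = 4.
By inclusion–exclusion the count is 816 − 1068 + 286 − 4 = 30.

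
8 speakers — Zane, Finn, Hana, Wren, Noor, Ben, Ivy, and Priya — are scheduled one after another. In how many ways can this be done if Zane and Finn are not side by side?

Of the 8! = 40320 arrangements, those with Zane and Finn adjacent number 2 × 7! = 10080 (treat the pair as a block with 2 internal orders).
Complementary counting: 40320 − 10080 = 30240.

30240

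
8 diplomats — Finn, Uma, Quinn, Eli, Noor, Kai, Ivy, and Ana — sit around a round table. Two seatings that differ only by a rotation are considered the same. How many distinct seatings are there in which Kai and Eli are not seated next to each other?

All circular seatings of 8 people number (7)! = 5040.
Seatings with Kai beside Eli: treat them as a block with 2 internal orders, giving 2 × (6)! = 1440.
Subtracting, 5040 − 1440 = 3600.

3600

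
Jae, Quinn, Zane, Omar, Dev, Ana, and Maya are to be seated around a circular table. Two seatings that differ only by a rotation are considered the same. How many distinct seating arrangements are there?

720

Fix one person's seat to break rotational symmetry; the remaining 6 people can be arranged in (6)! = 720 ways.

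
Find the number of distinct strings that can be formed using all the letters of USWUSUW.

Letter multiplicities in USWUSUW: S×2, U×3, W×2.
The number of distinct arrangements is 7!/(3!·2!·2!) = 5040/24 = 210.

210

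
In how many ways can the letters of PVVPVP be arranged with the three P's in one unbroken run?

4

Treat the 3 copies of P as a single block. The multiset to arrange is then {PPP, V, V, V}, 4 items in all.
That gives (4)!/(3!) = 4 arrangements.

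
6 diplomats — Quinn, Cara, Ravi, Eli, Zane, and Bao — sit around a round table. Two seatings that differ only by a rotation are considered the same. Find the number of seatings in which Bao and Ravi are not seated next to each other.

72

Without the restriction there are (5)! = 120 seatings.
Seatings with Bao beside Ravi: treat them as a block with 2 internal orders, giving 2 × (4)! = 48.
Subtracting, 120 − 48 = 72.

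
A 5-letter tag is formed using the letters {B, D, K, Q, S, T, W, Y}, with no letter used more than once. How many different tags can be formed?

6720

This is a permutation of 5 out of 8: P(8,5) = 8!/3!.
That product is 8 × 7 × 6 × 5 × 4 = 6720.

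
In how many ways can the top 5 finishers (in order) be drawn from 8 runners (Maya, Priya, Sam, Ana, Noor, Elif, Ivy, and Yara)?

This is an ordered selection of 5 from 8: P(8,5).
That gives 8 × 7 × 6 × 5 × 4 = 6720.

6720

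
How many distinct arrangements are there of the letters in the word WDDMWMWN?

The 8 letters of WDDMWMWN have repeats: D appearing twice, M appearing twice, and W appearing 3 times.
The number of distinct arrangements is 8!/(3!·2!·2!) = 40320/24 = 1680.

1680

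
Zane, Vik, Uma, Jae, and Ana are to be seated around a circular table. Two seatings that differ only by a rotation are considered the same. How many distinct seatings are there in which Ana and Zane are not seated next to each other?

All circular seatings of 5 people number (4)! = 24.
Seatings with Ana beside Zane: treat them as a block with 2 internal orders, giving 2 × (3)! = 12.
Subtracting, 24 − 12 = 12.

12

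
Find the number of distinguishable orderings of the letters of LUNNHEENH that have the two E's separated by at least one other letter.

There are 9!/(3!·2!·2!) = 15120 arrangements of LUNNHEENH in total.
If the two E's are adjacent, glue them into one block, leaving 8 items to arrange: (8)!/(3!·2!) = 3360 ways.
Subtracting, 15120 − 3360 = 11760 arrangements keep the E's apart.

11760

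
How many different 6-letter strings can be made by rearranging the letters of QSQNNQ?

60

Letter multiplicities in QSQNNQ: N×2, Q×3, S×1.
The number of distinct arrangements is 6!/(3!·2!) = 720/12 = 60.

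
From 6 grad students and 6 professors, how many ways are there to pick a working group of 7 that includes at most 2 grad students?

96

Split by how many grad students are chosen (0 through 2).
Sum: C(6,0)·C(6,7) + C(6,1)·C(6,6) + C(6,2)·C(6,5) = 0 + 6 + 90 = 96.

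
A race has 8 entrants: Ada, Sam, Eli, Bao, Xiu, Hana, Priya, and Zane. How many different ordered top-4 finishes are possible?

1680

This is an ordered selection of 4 from 8: P(8,4).
That gives 8 × 7 × 6 × 5 = 1680.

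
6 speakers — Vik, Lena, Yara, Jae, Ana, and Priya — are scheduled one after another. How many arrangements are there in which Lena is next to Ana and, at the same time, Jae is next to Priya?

Treat {Lena,Ana} as one block (2 orders) and {Jae,Priya} as another (2 orders).
That leaves 4 units to arrange: 2 × 2 × 4! = 4 × 24 = 96.

96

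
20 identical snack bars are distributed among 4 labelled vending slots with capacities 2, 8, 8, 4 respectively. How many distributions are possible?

By stars and bars, unrestricted non-negative solutions to x_1+…+x_4 = 20 number C(20+3,3) = 1771.
Subtract solutions that violate a single cap (substitute x_i' = x_i − (cap_i+1)): x_1 ≥ 3 gives C(20,3) = 1140; x_2 ≥ 9 gives C(14,3) = 364; x_3 ≥ 9 gives C(14,3) = 364; x_4 ≥ 5 gives C(18,3) = 816. Together 2684.
Add back pairs where two caps are both exceeded: 165 + 165 + 455 + 10 + 84 + 84 = 963.
Subtract triples: 0 + 20 + 20 + 0 = 40.
By inclusion–exclusion the count is 1771 − 2684 + 963 − 40 = 10.

10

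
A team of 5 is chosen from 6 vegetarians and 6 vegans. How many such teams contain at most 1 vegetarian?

96

Split by how many vegetarians are chosen (0 through 1).
Sum: C(6,0)·C(6,5) + C(6,1)·C(6,4) = 6 + 90 = 96.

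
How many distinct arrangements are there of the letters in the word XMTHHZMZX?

22680

XMTHHZMZX has 9 letters with H appearing twice, M appearing twice, X appearing twice, and Z appearing twice.
So there are 9! / (2!·2!·2!·2!) = 22680 distinguishable arrangements.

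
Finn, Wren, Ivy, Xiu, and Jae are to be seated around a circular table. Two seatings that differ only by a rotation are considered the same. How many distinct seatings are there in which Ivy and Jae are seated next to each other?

Treat {Ivy, Jae} as one unit (2 internal orders) and seat the resulting 4 units around the table: (3)! circular arrangements.
So 2 × (3)! = 2 × 6 = 12.

12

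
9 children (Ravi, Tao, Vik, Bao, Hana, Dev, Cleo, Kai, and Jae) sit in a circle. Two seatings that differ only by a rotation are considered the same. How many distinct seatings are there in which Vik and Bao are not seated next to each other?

Without the restriction there are (8)! = 40320 seatings.
Seatings with Vik beside Bao: treat them as a block with 2 internal orders, giving 2 × (7)! = 10080.
Subtracting, 40320 − 10080 = 30240.

30240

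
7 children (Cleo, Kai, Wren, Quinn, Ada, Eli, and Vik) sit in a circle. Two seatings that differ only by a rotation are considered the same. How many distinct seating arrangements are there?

720

Fix one person's seat to break rotational symmetry; the remaining 6 people can be arranged in (6)! = 720 ways.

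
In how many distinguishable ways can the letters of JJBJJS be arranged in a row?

30

Letter multiplicities in JJBJJS: B×1, J×4, S×1.
So there are 6! / (4!) = 30 distinguishable arrangements.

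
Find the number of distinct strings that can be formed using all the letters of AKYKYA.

90

The 6 letters of AKYKYA have repeats: A appearing twice, K appearing twice, and Y appearing twice.
So there are 6! / (2!·2!·2!) = 90 distinguishable arrangements.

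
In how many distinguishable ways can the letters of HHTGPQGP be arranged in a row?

HHTGPQGP has 8 letters with G appearing twice, H appearing twice, and P appearing twice.
Dividing 8! = 40320 by 2!·2!·2! = 8 for the repeated letters gives 5040.

5040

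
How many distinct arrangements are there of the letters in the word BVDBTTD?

Letter multiplicities in BVDBTTD: B×2, D×2, T×2, V×1.
So there are 7! / (2!·2!·2!) = 630 distinguishable arrangements.

630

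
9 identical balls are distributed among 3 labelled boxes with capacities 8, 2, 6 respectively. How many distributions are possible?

Ignoring the caps, the number of non-negative solutions to x_1+…+x_3 = 9 is C(11,2) = 55.
Subtract solutions that violate a single cap (substitute x_i' = x_i − (cap_i+1)): x_1 ≥ 9 gives C(2,2) = 1; x_2 ≥ 3 gives C(8,2) = 28; x_3 ≥ 7 gives C(4,2) = 6. Together 35.
No two caps can be exceeded simultaneously, so the pair terms are all 0.
By inclusion–exclusion the count is 55 − 35 + 0 = 20.

20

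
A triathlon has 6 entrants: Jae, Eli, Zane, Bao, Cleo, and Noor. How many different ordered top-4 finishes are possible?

360

This is an ordered selection of 4 from 6: P(6,4).
That gives 6 × 5 × 4 × 3 = 360.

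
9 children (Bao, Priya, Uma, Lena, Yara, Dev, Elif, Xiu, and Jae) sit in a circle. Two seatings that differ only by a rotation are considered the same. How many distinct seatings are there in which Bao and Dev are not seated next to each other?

30240

All circular seatings of 9 people number (8)! = 40320.
Seatings with Bao beside Dev: treat them as a block with 2 internal orders, giving 2 × (7)! = 10080.
Subtracting, 40320 − 10080 = 30240.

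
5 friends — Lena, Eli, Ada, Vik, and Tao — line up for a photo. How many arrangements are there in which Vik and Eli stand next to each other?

Glue Vik and Eli into one block (2 internal orders), leaving 4 units to arrange in a row.
So the count is 2·(4)! = 48.

48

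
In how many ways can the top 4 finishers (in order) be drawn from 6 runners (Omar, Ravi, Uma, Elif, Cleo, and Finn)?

There are 6 choices for 1st place, 5 for 2nd, and so on down to 3 for position 4.
That gives 6 × 5 × 4 × 3 = 360.

360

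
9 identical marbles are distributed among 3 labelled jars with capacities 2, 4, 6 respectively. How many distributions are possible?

9

By stars and bars, unrestricted non-negative solutions to x_1+…+x_3 = 9 number C(9+2,2) = 55.
Subtract solutions that violate a single cap (substitute x_i' = x_i − (cap_i+1)): x_1 ≥ 3 gives C(8,2) = 28; x_2 ≥ 5 gives C(6,2) = 15; x_3 ≥ 7 gives C(4,2) = 6. Together 49.
Add back pairs where two caps are both exceeded: 3 + 0 + 0 = 3.
By inclusion–exclusion the count is 55 − 49 + 3 = 9.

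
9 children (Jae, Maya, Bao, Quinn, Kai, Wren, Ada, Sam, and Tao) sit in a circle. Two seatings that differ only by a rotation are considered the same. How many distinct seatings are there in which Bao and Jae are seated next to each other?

10080

Treat {Bao, Jae} as one unit (2 internal orders) and seat the resulting 8 units around the table: (7)! circular arrangements.
So 2 × (7)! = 2 × 5040 = 10080.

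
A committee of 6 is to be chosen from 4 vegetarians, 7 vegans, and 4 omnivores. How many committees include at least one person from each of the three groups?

4060

With no constraint there are C(15,6) = 5005 possible selections.
Selections missing a whole group: no vegetarians → C(11,6) = 462; no vegans → C(8,6) = 28; no omnivores → C(11,6) = 462.
Add back selections omitting two groups (i.e. drawn from a single group): C(4,6) + C(7,6) + C(4,6) = 7.
By inclusion–exclusion: 5005 − 952 + 7 = 4060.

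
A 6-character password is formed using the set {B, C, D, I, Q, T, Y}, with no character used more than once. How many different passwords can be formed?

5040

With no repetition, fill the 6 characters in order: 7 choices, then 6, down to 2.
That product is 7 × 6 × 5 × 4 × 3 × 2 = 5040.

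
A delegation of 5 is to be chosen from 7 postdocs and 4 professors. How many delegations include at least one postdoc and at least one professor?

Total 5-person selections from all 11: C(11,5) = 462.
Subtract selections that omit an entire group: no postdocs → C(4,5) = 0; no professors → C(7,5) = 21.
Both groups omitted at once is impossible, so 462 − 21 = 441.

441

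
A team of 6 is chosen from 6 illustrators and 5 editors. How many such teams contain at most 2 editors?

Split by how many editors are chosen (0 through 2).
Sum: C(5,0)·C(6,6) + C(5,1)·C(6,5) + C(5,2)·C(6,4) = 1 + 30 + 150 = 181.

181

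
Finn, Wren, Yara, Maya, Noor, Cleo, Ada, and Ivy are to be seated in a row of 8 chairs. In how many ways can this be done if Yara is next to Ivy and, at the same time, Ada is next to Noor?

2880

Treat {Yara,Ivy} as one block (2 orders) and {Ada,Noor} as another (2 orders).
That leaves 6 units to arrange: 2 × 2 × 6! = 4 × 720 = 2880.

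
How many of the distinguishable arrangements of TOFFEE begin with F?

Fix F in the first position and arrange the remaining 5 letters.
Those 5 letters have E appearing twice, giving (5)!/(2!) = 60.

60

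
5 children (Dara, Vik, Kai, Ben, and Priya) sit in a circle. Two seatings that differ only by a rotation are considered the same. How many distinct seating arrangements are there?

24

Fix one person's seat to break rotational symmetry; the remaining 4 people can be arranged in (4)! = 24 ways.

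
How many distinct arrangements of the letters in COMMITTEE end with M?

10080

With the last slot taken by M, it remains to arrange the other 8 letters (COMITTEE).
Those 8 letters have E appearing twice and T appearing twice, giving (8)!/(2!·2!) = 10080.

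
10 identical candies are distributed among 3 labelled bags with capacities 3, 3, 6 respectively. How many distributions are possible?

6

Without the upper bounds there are C(12,2) = 66 ways to split 10 among 3 bags.
Subtract solutions that violate a single cap (substitute x_i' = x_i − (cap_i+1)): x_1 ≥ 4 gives C(8,2) = 28; x_2 ≥ 4 gives C(8,2) = 28; x_3 ≥ 7 gives C(5,2) = 10. Together 66.
Add back pairs where two caps are both exceeded: 6 + 0 + 0 = 6.
By inclusion–exclusion the count is 66 − 66 + 6 = 6.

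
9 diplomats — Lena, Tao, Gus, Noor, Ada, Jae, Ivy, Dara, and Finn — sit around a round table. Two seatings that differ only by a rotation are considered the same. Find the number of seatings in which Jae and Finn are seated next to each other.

Treat {Jae, Finn} as one unit (2 internal orders) and seat the resulting 8 units around the table: (7)! circular arrangements.
So 2 × (7)! = 2 × 5040 = 10080.

10080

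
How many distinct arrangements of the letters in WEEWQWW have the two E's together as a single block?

Treat the 2 copies of E as a single block. The multiset to arrange is then {EE, Q, W, W, W, W}, 6 items in all.
That gives (6)!/(4!) = 30 arrangements.

30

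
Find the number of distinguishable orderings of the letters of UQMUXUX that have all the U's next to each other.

Treat the 3 copies of U as a single block. The multiset to arrange is then {UUU, M, Q, X, X}, 5 items in all.
That gives (5)!/(2!) = 60 arrangements.

60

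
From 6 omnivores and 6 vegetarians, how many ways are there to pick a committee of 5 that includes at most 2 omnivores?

Split by how many omnivores are chosen (0 through 2).
Sum: C(6,0)·C(6,5) + C(6,1)·C(6,4) + C(6,2)·C(6,3) = 6 + 90 + 300 = 396.

396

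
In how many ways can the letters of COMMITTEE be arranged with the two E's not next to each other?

35280

Total arrangements of COMMITTEE: 9!/(2!·2!·2!) = 45360.
Arrangements with the E's together: treat EE as one letter, giving (8)!/(2!·2!) = 10080.
Subtracting, 45360 − 10080 = 35280 arrangements keep the E's apart.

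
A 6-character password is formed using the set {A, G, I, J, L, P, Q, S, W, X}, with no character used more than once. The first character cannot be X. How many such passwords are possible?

136080

The first character has 10−1 = 9 choices (anything except X).
The remaining 5 characters are filled from the other 9 symbols without repetition: 9 × 8 × 7 × 6 × 5 = 15120.
Total: 9 × 15120 = 136080.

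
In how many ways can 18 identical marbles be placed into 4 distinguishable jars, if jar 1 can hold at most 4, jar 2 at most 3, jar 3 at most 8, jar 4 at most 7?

34

By stars and bars, unrestricted non-negative solutions to x_1+…+x_4 = 18 number C(18+3,3) = 1330.
Subtract solutions that violate a single cap (substitute x_i' = x_i − (cap_i+1)): x_1 ≥ 5 gives C(16,3) = 560; x_2 ≥ 4 gives C(17,3) = 680; x_3 ≥ 9 gives C(12,3) = 220; x_4 ≥ 8 gives C(13,3) = 286. Together 1746.
Add back pairs where two caps are both exceeded: 220 + 35 + 56 + 56 + 84 + 4 = 455.
Subtract triples: 1 + 4 + 0 + 0 = 5.
By inclusion–exclusion the count is 1330 − 1746 + 455 − 5 = 34.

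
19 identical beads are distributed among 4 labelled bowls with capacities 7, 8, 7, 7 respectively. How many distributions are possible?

252

Ignoring the caps, the number of non-negative solutions to x_1+…+x_4 = 19 is C(22,3) = 1540.
Subtract solutions that violate a single cap (substitute x_i' = x_i − (cap_i+1)): x_1 ≥ 8 gives C(14,3) = 364; x_2 ≥ 9 gives C(13,3) = 286; x_3 ≥ 8 gives C(14,3) = 364; x_4 ≥ 8 gives C(14,3) = 364. Together 1378.
Add back pairs where two caps are both exceeded: 10 + 20 + 20 + 10 + 10 + 20 = 90.
By inclusion–exclusion the count is 1540 − 1378 + 90 = 252.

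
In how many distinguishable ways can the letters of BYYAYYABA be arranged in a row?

BYYAYYABA has 9 letters with A appearing 3 times, B appearing twice, and Y appearing 4 times.
Dividing 9! = 362880 by 4!·3!·2! = 288 for the repeated letters gives 1260.

1260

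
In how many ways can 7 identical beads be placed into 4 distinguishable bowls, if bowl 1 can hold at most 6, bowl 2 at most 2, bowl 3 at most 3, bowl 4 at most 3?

Without the upper bounds there are C(10,3) = 120 ways to split 7 among 4 bowls.
Subtract solutions that violate a single cap (substitute x_i' = x_i − (cap_i+1)): x_1 ≥ 7 gives C(3,3) = 1; x_2 ≥ 3 gives C(7,3) = 35; x_3 ≥ 4 gives C(6,3) = 20; x_4 ≥ 4 gives C(6,3) = 20. Together 76.
Add back pairs where two caps are both exceeded: 0 + 0 + 0 + 1 + 1 + 0 = 2.
By inclusion–exclusion the count is 120 − 76 + 2 = 46.

46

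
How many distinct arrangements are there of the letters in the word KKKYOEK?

The 7 letters of KKKYOEK have repeats: K appearing 4 times.
The number of distinct arrangements is 7!/(4!) = 5040/24 = 210.

210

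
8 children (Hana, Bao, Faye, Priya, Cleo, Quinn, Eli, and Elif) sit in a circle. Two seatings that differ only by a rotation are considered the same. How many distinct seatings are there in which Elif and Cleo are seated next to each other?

1440

Glue Elif and Cleo into a block (2 internal orders). Seating 7 units around a circle gives (6)! arrangements.
So 2 × (6)! = 2 × 720 = 1440.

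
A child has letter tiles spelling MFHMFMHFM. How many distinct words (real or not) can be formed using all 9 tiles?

Letter multiplicities in MFHMFMHFM: F×3, H×2, M×4.
The number of distinct arrangements is 9!/(4!·3!·2!) = 362880/288 = 1260.

1260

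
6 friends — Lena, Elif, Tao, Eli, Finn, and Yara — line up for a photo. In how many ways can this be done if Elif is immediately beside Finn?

Place the 4 others and the Elif-Finn pair as 5 objects in a line; the pair has 2 internal arrangements.
That gives 2 × 5! = 2 × 120 = 240.

240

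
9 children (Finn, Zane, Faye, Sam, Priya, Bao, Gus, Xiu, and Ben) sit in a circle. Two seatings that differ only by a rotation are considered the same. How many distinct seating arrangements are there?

Around a circle, 9 distinct people have 9!/9 = (8)! = 40320 rotationally distinct seatings.

40320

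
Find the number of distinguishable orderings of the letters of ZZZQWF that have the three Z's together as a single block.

24

Treat the 3 copies of Z as a single block. The multiset to arrange is then {ZZZ, F, Q, W}, 4 items in all.
All 4 items are distinct, so there are (4)! = 24 arrangements.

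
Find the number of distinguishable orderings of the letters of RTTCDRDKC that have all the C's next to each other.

Treat the 2 copies of C as a single block. The multiset to arrange is then {CC, D, D, K, R, R, T, T}, 8 items in all.
That gives (8)!/(2!·2!·2!) = 5040 arrangements.

5040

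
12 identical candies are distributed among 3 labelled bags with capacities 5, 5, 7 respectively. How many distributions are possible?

Without the upper bounds there are C(14,2) = 91 ways to split 12 among 3 bags.
Subtract solutions that violate a single cap (substitute x_i' = x_i − (cap_i+1)): x_1 ≥ 6 gives C(8,2) = 28; x_2 ≥ 6 gives C(8,2) = 28; x_3 ≥ 8 gives C(6,2) = 15. Together 71.
Add back pairs where two caps are both exceeded: 1 + 0 + 0 = 1.
By inclusion–exclusion the count is 91 − 71 + 1 = 21.

21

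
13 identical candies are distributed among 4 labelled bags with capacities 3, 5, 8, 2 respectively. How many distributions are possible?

Ignoring the caps, the number of non-negative solutions to x_1+…+x_4 = 13 is C(16,3) = 560.
Subtract solutions that violate a single cap (substitute x_i' = x_i − (cap_i+1)): x_1 ≥ 4 gives C(12,3) = 220; x_2 ≥ 6 gives C(10,3) = 120; x_3 ≥ 9 gives C(7,3) = 35; x_4 ≥ 3 gives C(13,3) = 286. Together 661.
Add back pairs where two caps are both exceeded: 20 + 1 + 84 + 0 + 35 + 4 = 144.
Subtract triples: 0 + 1 + 0 + 0 = 1.
By inclusion–exclusion the count is 560 − 661 + 144 − 1 = 42.

42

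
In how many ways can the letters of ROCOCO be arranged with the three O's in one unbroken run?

12

Treat the 3 copies of O as a single block. The multiset to arrange is then {OOO, C, C, R}, 4 items in all.
That gives (4)!/(2!) = 12 arrangements.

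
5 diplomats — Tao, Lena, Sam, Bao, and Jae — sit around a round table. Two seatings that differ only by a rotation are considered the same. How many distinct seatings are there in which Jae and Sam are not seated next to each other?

12

All circular seatings of 5 people number (4)! = 24.
Those with Jae next to Sam: fuse the pair into one unit and seat 4 units around a circle — 2·(3)! = 12.
Subtracting, 24 − 12 = 12.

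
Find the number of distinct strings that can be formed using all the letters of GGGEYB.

120

The 6 letters of GGGEYB have repeats: G appearing 3 times.
Dividing 6! = 720 by 3! = 6 for the repeated letters gives 120.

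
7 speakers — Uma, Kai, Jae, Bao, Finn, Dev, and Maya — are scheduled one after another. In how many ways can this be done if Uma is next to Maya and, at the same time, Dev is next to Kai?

Treat {Uma,Maya} as one block (2 orders) and {Dev,Kai} as another (2 orders).
That leaves 5 units to arrange: 2 × 2 × 5! = 4 × 120 = 480.

480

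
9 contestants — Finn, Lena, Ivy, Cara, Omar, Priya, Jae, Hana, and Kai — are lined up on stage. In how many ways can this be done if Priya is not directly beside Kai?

282240

There are 9! = 362880 arrangements in all. If Priya and Kai are adjacent, merging them into one block gives 2·(8)! = 80640 arrangements.
Complementary counting: 362880 − 80640 = 282240.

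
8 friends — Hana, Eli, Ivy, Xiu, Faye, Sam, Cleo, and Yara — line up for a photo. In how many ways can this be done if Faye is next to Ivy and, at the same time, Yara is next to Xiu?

2880

Treat {Faye,Ivy} as one block (2 orders) and {Yara,Xiu} as another (2 orders).
That leaves 6 units to arrange: 2 × 2 × 6! = 4 × 720 = 2880.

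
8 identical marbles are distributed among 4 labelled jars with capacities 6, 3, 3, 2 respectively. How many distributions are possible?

Ignoring the caps, the number of non-negative solutions to x_1+…+x_4 = 8 is C(11,3) = 165.
Subtract solutions that violate a single cap (substitute x_i' = x_i − (cap_i+1)): x_1 ≥ 7 gives C(4,3) = 4; x_2 ≥ 4 gives C(7,3) = 35; x_3 ≥ 4 gives C(7,3) = 35; x_4 ≥ 3 gives C(8,3) = 56. Together 130.
Add back pairs where two caps are both exceeded: 0 + 0 + 0 + 1 + 4 + 4 = 9.
By inclusion–exclusion the count is 165 − 130 + 9 = 44.

44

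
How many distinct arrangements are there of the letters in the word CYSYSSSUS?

1512

The 9 letters of CYSYSSSUS have repeats: S appearing 5 times and Y appearing twice.
The number of distinct arrangements is 9!/(5!·2!) = 362880/240 = 1512.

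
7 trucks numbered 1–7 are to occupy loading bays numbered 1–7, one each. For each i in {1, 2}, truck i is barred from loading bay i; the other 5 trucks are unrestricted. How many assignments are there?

Let Aᵢ (for i ∈ {1, 2}) be the placements that put truck i in its forbidden loading bay. Any j of these fix j positions, leaving (7−j)! ways to fill the rest, and there are C(2,j) ways to pick which j.
By inclusion–exclusion, the number of valid placements is Σ_{j=0}^{2} (−1)^j C(2,j)·(7−j)!.
Computing: 5040 − 1440 + 120 = 3720.

3720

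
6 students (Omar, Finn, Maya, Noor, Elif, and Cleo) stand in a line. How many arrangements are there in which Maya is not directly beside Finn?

Of the 6! = 720 arrangements, those with Maya and Finn adjacent number 2 × 5! = 240 (treat the pair as a block with 2 internal orders).
So 720 − 240 = 480 arrangements keep them apart.

480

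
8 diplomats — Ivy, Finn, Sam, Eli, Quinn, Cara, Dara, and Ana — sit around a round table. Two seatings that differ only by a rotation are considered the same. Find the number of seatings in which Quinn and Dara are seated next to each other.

1440

Treat {Quinn, Dara} as one unit (2 internal orders) and seat the resulting 7 units around the table: (6)! circular arrangements.
So 2 × (6)! = 2 × 720 = 1440.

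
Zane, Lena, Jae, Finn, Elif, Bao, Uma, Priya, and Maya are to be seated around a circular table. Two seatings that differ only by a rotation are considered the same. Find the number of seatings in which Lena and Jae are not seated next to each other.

30240

All circular seatings of 9 people number (8)! = 40320.
Those with Lena next to Jae: fuse the pair into one unit and seat 8 units around a circle — 2·(7)! = 10080.
Subtracting, 40320 − 10080 = 30240.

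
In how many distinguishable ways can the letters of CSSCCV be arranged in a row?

Letter multiplicities in CSSCCV: C×3, S×2, V×1.
Dividing 6! = 720 by 3!·2! = 12 for the repeated letters gives 60.

60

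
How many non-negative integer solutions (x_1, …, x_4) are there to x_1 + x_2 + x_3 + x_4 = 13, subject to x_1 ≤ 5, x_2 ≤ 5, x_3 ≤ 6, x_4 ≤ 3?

72

Without the upper bounds there are C(16,3) = 560 ways to split 13 among 4 variables.
Subtract solutions that violate a single cap (substitute x_i' = x_i − (cap_i+1)): x_1 ≥ 6 gives C(10,3) = 120; x_2 ≥ 6 gives C(10,3) = 120; x_3 ≥ 7 gives C(9,3) = 84; x_4 ≥ 4 gives C(12,3) = 220. Together 544.
Add back pairs where two caps are both exceeded: 4 + 1 + 20 + 1 + 20 + 10 = 56.
By inclusion–exclusion the count is 560 − 544 + 56 = 72.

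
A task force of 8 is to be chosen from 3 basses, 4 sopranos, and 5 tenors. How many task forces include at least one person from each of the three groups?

485

Total 8-person selections from all 12: C(12,8) = 495.
Selections missing a whole group: no basses → C(9,8) = 9; no sopranos → C(8,8) = 1; no tenors → C(7,8) = 0.
Add back selections omitting two groups (i.e. drawn from a single group): C(3,8) + C(4,8) + C(5,8) = 0.
By inclusion–exclusion: 495 − 10 + 0 = 485.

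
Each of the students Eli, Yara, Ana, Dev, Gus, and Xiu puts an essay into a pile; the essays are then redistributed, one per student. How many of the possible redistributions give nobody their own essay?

Count assignments avoiding every fixed point. For any j of the 6 students fixed to their own essay, the other 6−j can be arranged in (6−j)! ways.
By inclusion–exclusion this is Σ_{j=0}^{6} (−1)^j C(6,j)·(6−j)!.
Computing: 720 − 720 + 360 − 120 + 30 − 6 + 1 = 265.

265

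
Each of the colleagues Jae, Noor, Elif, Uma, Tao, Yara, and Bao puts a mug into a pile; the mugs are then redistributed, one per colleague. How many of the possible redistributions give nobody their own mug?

Count assignments avoiding every fixed point. For any j of the 7 colleagues fixed to their own mug, the other 7−j can be arranged in (7−j)! ways.
By inclusion–exclusion this is Σ_{j=0}^{7} (−1)^j C(7,j)·(7−j)!.
Computing: 5040 − 5040 + 2520 − 840 + 210 − 42 + 7 − 1 = 1854.

1854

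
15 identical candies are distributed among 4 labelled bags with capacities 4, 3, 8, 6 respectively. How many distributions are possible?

70

Without the upper bounds there are C(18,3) = 816 ways to split 15 among 4 bags.
Subtract solutions that violate a single cap (substitute x_i' = x_i − (cap_i+1)): x_1 ≥ 5 gives C(13,3) = 286; x_2 ≥ 4 gives C(14,3) = 364; x_3 ≥ 9 gives C(9,3) = 84; x_4 ≥ 7 gives C(11,3) = 165. Together 899.
Add back pairs where two caps are both exceeded: 84 + 4 + 20 + 10 + 35 + 0 = 153.
By inclusion–exclusion the count is 816 − 899 + 153 = 70.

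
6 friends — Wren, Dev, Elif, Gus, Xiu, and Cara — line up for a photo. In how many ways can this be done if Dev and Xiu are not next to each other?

Of the 6! = 720 arrangements, those with Dev and Xiu adjacent number 2 × 5! = 240 (treat the pair as a block with 2 internal orders).
Complementary counting: 720 − 240 = 480.

480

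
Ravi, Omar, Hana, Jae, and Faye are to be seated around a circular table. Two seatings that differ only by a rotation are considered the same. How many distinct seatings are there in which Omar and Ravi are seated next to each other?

12

Glue Omar and Ravi into a block (2 internal orders). Seating 4 units around a circle gives (3)! arrangements.
So 2 × (3)! = 2 × 6 = 12.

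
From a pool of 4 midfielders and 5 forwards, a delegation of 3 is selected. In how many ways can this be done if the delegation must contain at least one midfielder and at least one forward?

Unrestricted: C(9,3) = 84 ways to pick any 3 of the 9.
Selections missing a whole group: no midfielders → C(5,3) = 10; no forwards → C(4,3) = 4.
Both groups omitted at once is impossible, so 84 − 14 = 70.

70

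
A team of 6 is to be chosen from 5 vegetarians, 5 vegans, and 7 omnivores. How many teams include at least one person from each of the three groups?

10325

Total 6-person selections from all 17: C(17,6) = 12376.
Subtract selections that omit an entire group: no vegetarians → C(12,6) = 924; no vegans → C(12,6) = 924; no omnivores → C(10,6) = 210.
Add back selections omitting two groups (i.e. drawn from a single group): C(5,6) + C(5,6) + C(7,6) = 7.
By inclusion–exclusion: 12376 − 2058 + 7 = 10325.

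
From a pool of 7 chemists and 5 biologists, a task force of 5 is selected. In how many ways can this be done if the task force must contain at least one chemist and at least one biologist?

Unrestricted: C(12,5) = 792 ways to pick any 5 of the 12.
Selections missing a whole group: no chemists → C(5,5) = 1; no biologists → C(7,5) = 21.
Both groups omitted at once is impossible, so 792 − 22 = 770.

770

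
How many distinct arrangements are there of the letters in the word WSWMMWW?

105

The 7 letters of WSWMMWW have repeats: M appearing twice and W appearing 4 times.
The number of distinct arrangements is 7!/(4!·2!) = 5040/48 = 105.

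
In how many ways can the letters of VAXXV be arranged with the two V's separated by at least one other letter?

18

Total arrangements of VAXXV: 5!/(2!·2!) = 30.
If the two V's are adjacent, glue them into one block, leaving 4 items to arrange: (4)!/(2!) = 12 ways.
Hence 30 − 12 = 18.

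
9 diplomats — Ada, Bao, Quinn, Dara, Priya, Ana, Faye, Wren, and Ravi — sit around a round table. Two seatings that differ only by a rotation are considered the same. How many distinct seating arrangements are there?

Fix one person's seat to break rotational symmetry; the remaining 8 people can be arranged in (8)! = 40320 ways.

40320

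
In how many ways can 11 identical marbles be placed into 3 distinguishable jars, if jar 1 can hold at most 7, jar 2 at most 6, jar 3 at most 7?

By stars and bars, unrestricted non-negative solutions to x_1+…+x_3 = 11 number C(11+2,2) = 78.
Subtract solutions that violate a single cap (substitute x_i' = x_i − (cap_i+1)): x_1 ≥ 8 gives C(5,2) = 10; x_2 ≥ 7 gives C(6,2) = 15; x_3 ≥ 8 gives C(5,2) = 10. Together 35.
No two caps can be exceeded simultaneously, so the pair terms are all 0.
By inclusion–exclusion the count is 78 − 35 + 0 = 43.

43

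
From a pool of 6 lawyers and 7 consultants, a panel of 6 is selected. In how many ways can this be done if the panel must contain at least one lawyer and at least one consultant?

Unrestricted: C(13,6) = 1716 ways to pick any 6 of the 13.
Subtract selections that omit an entire group: no lawyers → C(7,6) = 7; no consultants → C(6,6) = 1.
Both groups omitted at once is impossible, so 1716 − 8 = 1708.

1708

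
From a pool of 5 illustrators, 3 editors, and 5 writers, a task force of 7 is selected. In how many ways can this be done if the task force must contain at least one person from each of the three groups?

Total 7-person selections from all 13: C(13,7) = 1716.
Subtract selections that omit an entire group: no illustrators → C(8,7) = 8; no editors → C(10,7) = 120; no writers → C(8,7) = 8.
Add back selections omitting two groups (i.e. drawn from a single group): C(5,7) + C(3,7) + C(5,7) = 0.
By inclusion–exclusion: 1716 − 136 + 0 = 1580.

1580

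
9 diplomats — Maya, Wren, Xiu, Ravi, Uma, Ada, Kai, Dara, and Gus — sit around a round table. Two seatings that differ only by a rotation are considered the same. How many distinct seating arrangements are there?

40320

Fix one person's seat to break rotational symmetry; the remaining 8 people can be arranged in (8)! = 40320 ways.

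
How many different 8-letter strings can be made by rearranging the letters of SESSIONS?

The 8 letters of SESSIONS have repeats: S appearing 4 times.
Dividing 8! = 40320 by 4! = 24 for the repeated letters gives 1680.

1680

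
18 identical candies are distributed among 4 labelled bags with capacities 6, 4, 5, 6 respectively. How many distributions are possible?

Without the upper bounds there are C(21,3) = 1330 ways to split 18 among 4 bags.
Subtract solutions that violate a single cap (substitute x_i' = x_i − (cap_i+1)): x_1 ≥ 7 gives C(14,3) = 364; x_2 ≥ 5 gives C(16,3) = 560; x_3 ≥ 6 gives C(15,3) = 455; x_4 ≥ 7 gives C(14,3) = 364. Together 1743.
Add back pairs where two caps are both exceeded: 84 + 56 + 35 + 120 + 84 + 56 = 435.
Subtract triples: 1 + 0 + 0 + 1 = 2.
By inclusion–exclusion the count is 1330 − 1743 + 435 − 2 = 20.

20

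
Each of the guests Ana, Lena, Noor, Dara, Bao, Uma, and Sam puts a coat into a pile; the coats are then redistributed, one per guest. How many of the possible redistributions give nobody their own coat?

1854

Count assignments avoiding every fixed point. For any j of the 7 guests fixed to their own coat, the other 7−j can be arranged in (7−j)! ways.
By inclusion–exclusion this is Σ_{j=0}^{7} (−1)^j C(7,j)·(7−j)!.
Computing: 5040 − 5040 + 2520 − 840 + 210 − 42 + 7 − 1 = 1854.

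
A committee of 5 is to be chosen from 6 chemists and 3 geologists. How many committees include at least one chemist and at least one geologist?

120

Unrestricted: C(9,5) = 126 ways to pick any 5 of the 9.
Subtract selections that omit an entire group: no chemists → C(3,5) = 0; no geologists → C(6,5) = 6.
Both groups omitted at once is impossible, so 126 − 6 = 120.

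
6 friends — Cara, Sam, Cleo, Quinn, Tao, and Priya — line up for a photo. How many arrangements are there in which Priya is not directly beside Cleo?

480

There are 6! = 720 arrangements in all. If Priya and Cleo are adjacent, merging them into one block gives 2·(5)! = 240 arrangements.
Complementary counting: 720 − 240 = 480.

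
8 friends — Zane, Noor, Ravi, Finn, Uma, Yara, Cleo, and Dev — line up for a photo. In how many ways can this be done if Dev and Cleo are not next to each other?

There are 8! = 40320 arrangements in all. If Dev and Cleo are adjacent, merging them into one block gives 2·(7)! = 10080 arrangements.
Complementary counting: 40320 − 10080 = 30240.

30240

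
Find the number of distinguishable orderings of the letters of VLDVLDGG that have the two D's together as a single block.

630

Treat the 2 copies of D as a single block. The multiset to arrange is then {DD, G, G, L, L, V, V}, 7 items in all.
That gives (7)!/(2!·2!·2!) = 630 arrangements.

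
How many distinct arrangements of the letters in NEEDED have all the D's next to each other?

20

Treat the 2 copies of D as a single block. The multiset to arrange is then {DD, E, E, E, N}, 5 items in all.
That gives (5)!/(3!) = 20 arrangements.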